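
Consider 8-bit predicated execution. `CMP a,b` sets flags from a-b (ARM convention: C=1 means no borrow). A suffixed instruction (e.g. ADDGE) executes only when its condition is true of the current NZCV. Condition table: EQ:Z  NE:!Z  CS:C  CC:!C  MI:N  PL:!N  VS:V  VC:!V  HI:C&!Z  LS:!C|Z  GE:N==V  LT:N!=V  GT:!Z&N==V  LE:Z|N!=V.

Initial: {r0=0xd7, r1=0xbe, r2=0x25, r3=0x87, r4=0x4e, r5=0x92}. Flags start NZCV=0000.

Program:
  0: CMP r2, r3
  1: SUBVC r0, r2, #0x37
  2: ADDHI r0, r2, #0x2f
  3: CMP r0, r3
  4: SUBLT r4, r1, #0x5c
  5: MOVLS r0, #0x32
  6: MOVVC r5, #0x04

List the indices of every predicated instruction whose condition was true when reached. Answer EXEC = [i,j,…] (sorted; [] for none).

EXEC = [6]

[0] flags=1001 → (cmp)
[1] flags=1001 VC?F → skip
[2] flags=1001 HI?F → skip
[3] flags=0010 → (cmp)
[4] flags=0010 LT?F → skip
[5] flags=0010 LS?F → skip
[6] flags=0010 VC?T → r5=0x04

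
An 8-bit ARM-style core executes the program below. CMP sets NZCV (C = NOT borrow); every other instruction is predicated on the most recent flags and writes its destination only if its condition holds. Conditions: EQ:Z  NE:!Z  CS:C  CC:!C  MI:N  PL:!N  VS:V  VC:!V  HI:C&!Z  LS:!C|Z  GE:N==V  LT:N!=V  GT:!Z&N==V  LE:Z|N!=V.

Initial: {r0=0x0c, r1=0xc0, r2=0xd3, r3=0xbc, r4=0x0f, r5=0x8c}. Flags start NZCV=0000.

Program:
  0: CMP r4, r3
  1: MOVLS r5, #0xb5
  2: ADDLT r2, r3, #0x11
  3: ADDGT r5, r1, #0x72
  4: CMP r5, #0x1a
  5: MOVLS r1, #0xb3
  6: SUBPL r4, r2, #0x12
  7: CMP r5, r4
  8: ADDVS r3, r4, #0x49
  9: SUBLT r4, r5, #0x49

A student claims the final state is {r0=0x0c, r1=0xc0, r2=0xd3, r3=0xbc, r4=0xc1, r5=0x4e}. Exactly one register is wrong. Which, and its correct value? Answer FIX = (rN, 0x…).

FIX = (r5, 0x32)

0: ✓ CMP  NZCV=0000
1: ✓ MOVLS  r5←0xb5
2: · ADDLT
3: ✓ ADDGT  r5←0x32
4: ✓ CMP  NZCV=0010
5: · MOVLS
6: ✓ SUBPL  r4←0xc1
7: ✓ CMP  NZCV=0000
8: · ADDVS
9: · SUBLT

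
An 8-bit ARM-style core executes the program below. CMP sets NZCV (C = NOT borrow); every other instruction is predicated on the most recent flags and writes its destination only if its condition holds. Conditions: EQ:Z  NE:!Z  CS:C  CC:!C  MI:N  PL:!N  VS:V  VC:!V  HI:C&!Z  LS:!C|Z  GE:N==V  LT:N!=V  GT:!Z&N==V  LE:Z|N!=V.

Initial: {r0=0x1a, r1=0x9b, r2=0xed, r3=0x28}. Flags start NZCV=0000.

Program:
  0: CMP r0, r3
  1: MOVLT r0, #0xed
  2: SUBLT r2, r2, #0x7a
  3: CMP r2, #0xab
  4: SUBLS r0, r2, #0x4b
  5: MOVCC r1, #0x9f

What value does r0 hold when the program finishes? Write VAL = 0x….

VAL = 0x28

[0] flags=1000 → (cmp)
[1] flags=1000 LT?T → r0=0xed
[2] flags=1000 LT?T → r2=0x73
[3] flags=1001 → (cmp)
[4] flags=1001 LS?T → r0=0x28
[5] flags=1001 CC?T → r1=0x9f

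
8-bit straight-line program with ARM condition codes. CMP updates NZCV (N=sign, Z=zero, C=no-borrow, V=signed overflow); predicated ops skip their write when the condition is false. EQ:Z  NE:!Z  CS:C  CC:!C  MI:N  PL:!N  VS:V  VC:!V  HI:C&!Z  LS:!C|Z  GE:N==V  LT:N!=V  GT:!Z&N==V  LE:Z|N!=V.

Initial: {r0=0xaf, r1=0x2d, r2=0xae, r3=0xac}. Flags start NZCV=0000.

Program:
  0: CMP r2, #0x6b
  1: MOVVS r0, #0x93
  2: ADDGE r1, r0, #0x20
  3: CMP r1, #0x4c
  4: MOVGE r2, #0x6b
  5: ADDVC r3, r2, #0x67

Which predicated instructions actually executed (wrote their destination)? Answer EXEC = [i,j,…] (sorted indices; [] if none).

EXEC = [1,5]

[0] flags=0011 → (cmp)
[1] flags=0011 VS?T → r0=0x93
[2] flags=0011 GE?F → skip
[3] flags=1000 → (cmp)
[4] flags=1000 GE?F → skip
[5] flags=1000 VC?T → r3=0x15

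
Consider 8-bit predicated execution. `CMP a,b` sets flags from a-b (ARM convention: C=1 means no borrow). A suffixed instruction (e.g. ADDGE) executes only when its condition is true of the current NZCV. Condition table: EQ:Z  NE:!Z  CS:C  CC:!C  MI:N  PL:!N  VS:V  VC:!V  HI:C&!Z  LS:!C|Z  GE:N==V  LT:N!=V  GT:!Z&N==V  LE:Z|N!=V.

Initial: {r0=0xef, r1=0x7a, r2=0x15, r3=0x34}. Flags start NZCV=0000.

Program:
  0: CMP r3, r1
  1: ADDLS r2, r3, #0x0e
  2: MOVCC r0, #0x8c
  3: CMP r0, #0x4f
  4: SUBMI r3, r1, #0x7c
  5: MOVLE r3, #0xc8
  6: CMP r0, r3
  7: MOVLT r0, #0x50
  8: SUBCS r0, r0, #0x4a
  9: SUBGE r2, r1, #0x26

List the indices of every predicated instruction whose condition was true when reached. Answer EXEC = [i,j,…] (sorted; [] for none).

[0] flags=1000 → (cmp)
[1] flags=1000 LS?T → r2=0x42
[2] flags=1000 CC?T → r0=0x8c
[3] flags=0011 → (cmp)
[4] flags=0011 MI?F → skip
[5] flags=0011 LE?T → r3=0xc8
[6] flags=1000 → (cmp)
[7] flags=1000 LT?T → r0=0x50
[8] flags=1000 CS?F → skip
[9] flags=1000 GE?F → skip

EXEC = [1,2,5,7]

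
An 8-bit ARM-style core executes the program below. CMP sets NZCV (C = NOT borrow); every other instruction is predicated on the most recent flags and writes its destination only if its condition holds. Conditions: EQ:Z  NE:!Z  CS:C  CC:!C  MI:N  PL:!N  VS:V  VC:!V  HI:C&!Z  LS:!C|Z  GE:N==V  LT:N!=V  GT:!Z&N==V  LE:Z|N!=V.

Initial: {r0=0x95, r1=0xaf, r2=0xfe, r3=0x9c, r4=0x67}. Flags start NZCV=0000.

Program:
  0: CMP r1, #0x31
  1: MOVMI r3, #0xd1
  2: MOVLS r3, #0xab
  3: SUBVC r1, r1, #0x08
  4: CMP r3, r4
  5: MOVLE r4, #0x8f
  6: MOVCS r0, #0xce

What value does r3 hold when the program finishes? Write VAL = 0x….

VAL = 0x9c

[0] flags=0011 → (cmp)
[1] flags=0011 MI?F → skip
[2] flags=0011 LS?F → skip
[3] flags=0011 VC?F → skip
[4] flags=0011 → (cmp)
[5] flags=0011 LE?T → r4=0x8f
[6] flags=0011 CS?T → r0=0xce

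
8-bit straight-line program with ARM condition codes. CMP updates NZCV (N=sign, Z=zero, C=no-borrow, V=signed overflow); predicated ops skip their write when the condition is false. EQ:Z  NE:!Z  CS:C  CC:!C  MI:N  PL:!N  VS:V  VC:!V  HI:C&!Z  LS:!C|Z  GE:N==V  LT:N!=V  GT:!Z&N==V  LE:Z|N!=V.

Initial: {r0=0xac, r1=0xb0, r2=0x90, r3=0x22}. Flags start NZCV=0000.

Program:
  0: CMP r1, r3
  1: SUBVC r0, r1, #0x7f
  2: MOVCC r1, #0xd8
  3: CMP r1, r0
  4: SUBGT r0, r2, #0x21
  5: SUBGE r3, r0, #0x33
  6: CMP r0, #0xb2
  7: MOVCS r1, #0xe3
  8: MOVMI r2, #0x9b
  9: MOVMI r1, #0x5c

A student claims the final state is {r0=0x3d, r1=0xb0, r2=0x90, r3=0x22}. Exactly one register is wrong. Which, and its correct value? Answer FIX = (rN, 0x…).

[0] flags=1010 → (cmp)
[1] flags=1010 VC?T → r0=0x31
[2] flags=1010 CC?F → skip
[3] flags=0011 → (cmp)
[4] flags=0011 GT?F → skip
[5] flags=0011 GE?F → skip
[6] flags=0000 → (cmp)
[7] flags=0000 CS?F → skip
[8] flags=0000 MI?F → skip
[9] flags=0000 MI?F → skip

FIX = (r0, 0x31)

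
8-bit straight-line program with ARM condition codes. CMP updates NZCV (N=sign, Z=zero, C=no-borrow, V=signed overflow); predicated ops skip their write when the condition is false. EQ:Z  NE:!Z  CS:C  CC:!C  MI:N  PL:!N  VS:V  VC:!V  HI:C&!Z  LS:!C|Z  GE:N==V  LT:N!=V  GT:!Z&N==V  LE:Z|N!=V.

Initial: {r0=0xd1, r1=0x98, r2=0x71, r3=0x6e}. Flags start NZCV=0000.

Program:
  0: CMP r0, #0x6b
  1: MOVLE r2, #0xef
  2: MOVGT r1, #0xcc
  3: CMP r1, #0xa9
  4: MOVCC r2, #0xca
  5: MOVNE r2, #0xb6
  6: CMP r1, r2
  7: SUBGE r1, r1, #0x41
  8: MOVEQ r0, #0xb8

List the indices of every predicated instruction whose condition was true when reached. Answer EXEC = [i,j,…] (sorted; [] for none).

EXEC = [1,4,5]

0: ✓ CMP  NZCV=0011
1: ✓ MOVLE  r2←0xef
2: · MOVGT
3: ✓ CMP  NZCV=1000
4: ✓ MOVCC  r2←0xca
5: ✓ MOVNE  r2←0xb6
6: ✓ CMP  NZCV=1000
7: · SUBGE
8: · MOVEQ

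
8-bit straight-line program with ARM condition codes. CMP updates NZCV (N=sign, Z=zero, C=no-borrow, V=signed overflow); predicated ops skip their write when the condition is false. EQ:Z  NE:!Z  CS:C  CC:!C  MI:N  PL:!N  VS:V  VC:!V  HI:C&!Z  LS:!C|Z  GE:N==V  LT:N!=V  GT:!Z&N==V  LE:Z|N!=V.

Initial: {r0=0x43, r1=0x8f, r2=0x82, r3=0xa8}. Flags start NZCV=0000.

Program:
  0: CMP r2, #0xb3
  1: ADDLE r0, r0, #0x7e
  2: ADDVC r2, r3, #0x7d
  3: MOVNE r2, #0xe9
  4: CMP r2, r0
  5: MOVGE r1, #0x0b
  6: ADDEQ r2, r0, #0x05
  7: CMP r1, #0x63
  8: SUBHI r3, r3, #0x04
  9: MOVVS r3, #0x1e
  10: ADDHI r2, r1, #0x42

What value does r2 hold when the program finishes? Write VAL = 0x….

0: ✓ CMP  NZCV=1000
1: ✓ ADDLE  r0←0xc1
2: ✓ ADDVC  r2←0x25
3: ✓ MOVNE  r2←0xe9
4: ✓ CMP  NZCV=0010
5: ✓ MOVGE  r1←0x0b
6: · ADDEQ
7: ✓ CMP  NZCV=1000
8: · SUBHI
9: · MOVVS
10: · ADDHI

VAL = 0xe9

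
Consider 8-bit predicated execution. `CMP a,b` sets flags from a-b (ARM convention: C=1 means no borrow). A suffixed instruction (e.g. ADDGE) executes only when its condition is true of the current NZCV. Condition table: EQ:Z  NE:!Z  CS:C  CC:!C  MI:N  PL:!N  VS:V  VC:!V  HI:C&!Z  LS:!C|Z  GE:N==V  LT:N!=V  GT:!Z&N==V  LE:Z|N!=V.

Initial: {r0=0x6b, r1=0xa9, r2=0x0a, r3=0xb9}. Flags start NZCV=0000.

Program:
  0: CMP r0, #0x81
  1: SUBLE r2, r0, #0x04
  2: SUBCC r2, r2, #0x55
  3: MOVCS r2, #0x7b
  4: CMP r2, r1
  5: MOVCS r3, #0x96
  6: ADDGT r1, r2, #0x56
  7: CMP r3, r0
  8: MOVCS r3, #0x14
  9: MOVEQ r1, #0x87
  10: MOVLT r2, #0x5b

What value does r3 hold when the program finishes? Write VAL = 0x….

0: ✓ CMP  NZCV=1001
1: · SUBLE
2: ✓ SUBCC  r2←0xb5
3: · MOVCS
4: ✓ CMP  NZCV=0010
5: ✓ MOVCS  r3←0x96
6: ✓ ADDGT  r1←0x0b
7: ✓ CMP  NZCV=0011
8: ✓ MOVCS  r3←0x14
9: · MOVEQ
10: ✓ MOVLT  r2←0x5b

VAL = 0x14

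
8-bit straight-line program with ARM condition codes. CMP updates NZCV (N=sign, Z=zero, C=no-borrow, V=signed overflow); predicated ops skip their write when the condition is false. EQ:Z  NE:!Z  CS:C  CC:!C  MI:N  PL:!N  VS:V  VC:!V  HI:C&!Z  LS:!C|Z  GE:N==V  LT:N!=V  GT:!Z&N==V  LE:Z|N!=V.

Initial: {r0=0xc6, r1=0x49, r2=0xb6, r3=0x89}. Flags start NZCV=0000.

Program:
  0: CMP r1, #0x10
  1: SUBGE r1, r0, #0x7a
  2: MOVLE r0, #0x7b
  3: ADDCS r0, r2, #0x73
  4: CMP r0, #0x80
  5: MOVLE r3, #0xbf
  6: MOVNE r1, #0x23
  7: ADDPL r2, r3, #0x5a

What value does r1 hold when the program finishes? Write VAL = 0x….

0: ✓ CMP  NZCV=0010
1: ✓ SUBGE  r1←0x4c
2: · MOVLE
3: ✓ ADDCS  r0←0x29
4: ✓ CMP  NZCV=1001
5: · MOVLE
6: ✓ MOVNE  r1←0x23
7: · ADDPL

VAL = 0x23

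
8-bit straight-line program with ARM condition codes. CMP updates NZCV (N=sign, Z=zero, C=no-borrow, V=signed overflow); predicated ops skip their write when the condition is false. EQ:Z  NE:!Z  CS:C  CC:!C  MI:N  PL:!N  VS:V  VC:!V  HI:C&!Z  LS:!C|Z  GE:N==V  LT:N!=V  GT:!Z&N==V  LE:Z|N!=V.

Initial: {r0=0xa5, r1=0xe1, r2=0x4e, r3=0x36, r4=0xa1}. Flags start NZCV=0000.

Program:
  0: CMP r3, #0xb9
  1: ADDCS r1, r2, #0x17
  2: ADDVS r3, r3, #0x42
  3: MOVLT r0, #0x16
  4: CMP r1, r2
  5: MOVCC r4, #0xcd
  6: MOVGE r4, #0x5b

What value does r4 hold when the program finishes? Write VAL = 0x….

0: ✓ CMP  NZCV=0000
1: · ADDCS
2: · ADDVS
3: · MOVLT
4: ✓ CMP  NZCV=1010
5: · MOVCC
6: · MOVGE

VAL = 0xa1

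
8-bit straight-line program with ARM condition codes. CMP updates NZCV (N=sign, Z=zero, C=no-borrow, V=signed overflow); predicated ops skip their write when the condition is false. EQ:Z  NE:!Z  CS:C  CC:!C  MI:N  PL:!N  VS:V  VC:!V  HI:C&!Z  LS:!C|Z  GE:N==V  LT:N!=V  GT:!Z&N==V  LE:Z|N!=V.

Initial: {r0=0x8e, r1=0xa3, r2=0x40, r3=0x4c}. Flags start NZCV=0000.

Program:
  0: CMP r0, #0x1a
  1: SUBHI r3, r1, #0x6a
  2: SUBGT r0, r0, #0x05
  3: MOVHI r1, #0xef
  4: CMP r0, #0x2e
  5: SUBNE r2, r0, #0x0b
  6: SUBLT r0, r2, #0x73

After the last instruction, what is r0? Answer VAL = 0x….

VAL = 0x10

0: ✓ CMP  NZCV=0011
1: ✓ SUBHI  r3←0x39
2: · SUBGT
3: ✓ MOVHI  r1←0xef
4: ✓ CMP  NZCV=0011
5: ✓ SUBNE  r2←0x83
6: ✓ SUBLT  r0←0x10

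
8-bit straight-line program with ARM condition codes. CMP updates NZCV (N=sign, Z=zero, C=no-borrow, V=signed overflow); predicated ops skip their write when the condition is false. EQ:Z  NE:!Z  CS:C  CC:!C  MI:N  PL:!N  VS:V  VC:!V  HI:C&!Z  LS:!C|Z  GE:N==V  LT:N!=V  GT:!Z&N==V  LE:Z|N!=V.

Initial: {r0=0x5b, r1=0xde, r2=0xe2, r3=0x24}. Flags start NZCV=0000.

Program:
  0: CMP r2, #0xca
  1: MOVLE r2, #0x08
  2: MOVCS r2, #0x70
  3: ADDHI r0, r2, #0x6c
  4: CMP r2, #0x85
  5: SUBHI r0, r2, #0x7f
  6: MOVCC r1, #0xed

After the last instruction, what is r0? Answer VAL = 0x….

[0] flags=0010 → (cmp)
[1] flags=0010 LE?F → skip
[2] flags=0010 CS?T → r2=0x70
[3] flags=0010 HI?T → r0=0xdc
[4] flags=1001 → (cmp)
[5] flags=1001 HI?F → skip
[6] flags=1001 CC?T → r1=0xed

VAL = 0xdc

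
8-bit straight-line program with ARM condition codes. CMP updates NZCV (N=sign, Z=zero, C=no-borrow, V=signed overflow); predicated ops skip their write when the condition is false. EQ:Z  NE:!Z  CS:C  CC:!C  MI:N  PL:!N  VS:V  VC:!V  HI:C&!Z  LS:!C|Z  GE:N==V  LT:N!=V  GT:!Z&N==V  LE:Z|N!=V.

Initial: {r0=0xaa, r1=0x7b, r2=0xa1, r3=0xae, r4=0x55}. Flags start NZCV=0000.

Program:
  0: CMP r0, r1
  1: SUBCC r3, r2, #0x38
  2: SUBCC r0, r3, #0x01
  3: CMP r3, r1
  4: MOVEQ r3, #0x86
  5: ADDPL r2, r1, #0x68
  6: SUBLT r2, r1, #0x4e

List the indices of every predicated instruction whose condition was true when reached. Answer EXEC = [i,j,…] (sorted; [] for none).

[0] flags=0011 → (cmp)
[1] flags=0011 CC?F → skip
[2] flags=0011 CC?F → skip
[3] flags=0011 → (cmp)
[4] flags=0011 EQ?F → skip
[5] flags=0011 PL?T → r2=0xe3
[6] flags=0011 LT?T → r2=0x2d

EXEC = [5,6]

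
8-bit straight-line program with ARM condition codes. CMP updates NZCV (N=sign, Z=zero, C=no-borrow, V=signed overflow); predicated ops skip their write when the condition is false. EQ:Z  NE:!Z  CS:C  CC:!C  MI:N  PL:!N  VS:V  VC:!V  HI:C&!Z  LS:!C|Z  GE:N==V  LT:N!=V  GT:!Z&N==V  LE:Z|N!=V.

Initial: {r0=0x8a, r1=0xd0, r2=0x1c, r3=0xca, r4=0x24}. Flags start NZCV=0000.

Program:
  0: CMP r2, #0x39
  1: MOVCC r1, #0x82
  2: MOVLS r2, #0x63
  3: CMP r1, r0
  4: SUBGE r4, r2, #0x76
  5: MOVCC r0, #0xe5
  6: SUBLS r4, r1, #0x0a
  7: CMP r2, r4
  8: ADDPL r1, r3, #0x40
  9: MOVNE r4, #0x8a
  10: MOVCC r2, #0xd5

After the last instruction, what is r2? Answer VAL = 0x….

[0] flags=1000 → (cmp)
[1] flags=1000 CC?T → r1=0x82
[2] flags=1000 LS?T → r2=0x63
[3] flags=1000 → (cmp)
[4] flags=1000 GE?F → skip
[5] flags=1000 CC?T → r0=0xe5
[6] flags=1000 LS?T → r4=0x78
[7] flags=1000 → (cmp)
[8] flags=1000 PL?F → skip
[9] flags=1000 NE?T → r4=0x8a
[10] flags=1000 CC?T → r2=0xd5

VAL = 0xd5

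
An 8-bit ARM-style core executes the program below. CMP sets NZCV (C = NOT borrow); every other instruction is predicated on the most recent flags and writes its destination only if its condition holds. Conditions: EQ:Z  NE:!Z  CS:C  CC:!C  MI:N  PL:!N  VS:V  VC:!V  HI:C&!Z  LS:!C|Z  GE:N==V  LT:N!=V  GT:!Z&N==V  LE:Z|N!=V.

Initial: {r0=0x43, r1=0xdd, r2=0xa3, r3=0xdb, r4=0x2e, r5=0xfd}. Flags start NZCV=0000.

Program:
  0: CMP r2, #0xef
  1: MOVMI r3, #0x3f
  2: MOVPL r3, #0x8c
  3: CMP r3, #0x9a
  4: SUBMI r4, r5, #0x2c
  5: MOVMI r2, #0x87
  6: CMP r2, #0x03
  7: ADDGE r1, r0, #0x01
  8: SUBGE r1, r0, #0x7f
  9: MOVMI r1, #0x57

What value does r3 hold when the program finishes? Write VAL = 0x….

VAL = 0x3f

0: ✓ CMP  NZCV=1000
1: ✓ MOVMI  r3←0x3f
2: · MOVPL
3: ✓ CMP  NZCV=1001
4: ✓ SUBMI  r4←0xd1
5: ✓ MOVMI  r2←0x87
6: ✓ CMP  NZCV=1010
7: · ADDGE
8: · SUBGE
9: ✓ MOVMI  r1←0x57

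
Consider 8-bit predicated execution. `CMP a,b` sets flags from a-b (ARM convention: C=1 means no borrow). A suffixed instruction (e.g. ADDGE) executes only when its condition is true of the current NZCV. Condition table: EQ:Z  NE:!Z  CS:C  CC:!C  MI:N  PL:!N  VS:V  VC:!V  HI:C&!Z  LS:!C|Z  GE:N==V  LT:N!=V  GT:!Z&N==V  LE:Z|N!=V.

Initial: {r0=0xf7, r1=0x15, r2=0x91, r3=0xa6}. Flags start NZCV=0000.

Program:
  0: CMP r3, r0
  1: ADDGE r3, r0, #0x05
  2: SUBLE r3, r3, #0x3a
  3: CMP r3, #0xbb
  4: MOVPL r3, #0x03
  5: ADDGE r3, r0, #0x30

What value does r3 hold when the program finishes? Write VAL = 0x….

[0] flags=1000 → (cmp)
[1] flags=1000 GE?F → skip
[2] flags=1000 LE?T → r3=0x6c
[3] flags=1001 → (cmp)
[4] flags=1001 PL?F → skip
[5] flags=1001 GE?T → r3=0x27

VAL = 0x27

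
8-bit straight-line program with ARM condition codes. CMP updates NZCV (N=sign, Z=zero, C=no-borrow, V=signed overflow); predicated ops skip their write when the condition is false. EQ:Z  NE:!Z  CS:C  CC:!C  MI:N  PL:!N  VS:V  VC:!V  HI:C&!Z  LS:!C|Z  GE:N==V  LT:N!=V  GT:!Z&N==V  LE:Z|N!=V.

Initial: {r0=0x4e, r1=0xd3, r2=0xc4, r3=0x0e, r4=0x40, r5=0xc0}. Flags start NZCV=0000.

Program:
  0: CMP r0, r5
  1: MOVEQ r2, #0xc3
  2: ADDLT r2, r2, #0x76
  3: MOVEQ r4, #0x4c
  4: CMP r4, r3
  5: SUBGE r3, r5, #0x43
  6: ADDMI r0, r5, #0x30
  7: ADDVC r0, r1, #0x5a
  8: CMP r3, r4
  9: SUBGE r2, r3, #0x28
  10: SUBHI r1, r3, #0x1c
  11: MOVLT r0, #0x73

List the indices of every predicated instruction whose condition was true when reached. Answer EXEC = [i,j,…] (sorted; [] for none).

[0] flags=1001 → (cmp)
[1] flags=1001 EQ?F → skip
[2] flags=1001 LT?F → skip
[3] flags=1001 EQ?F → skip
[4] flags=0010 → (cmp)
[5] flags=0010 GE?T → r3=0x7d
[6] flags=0010 MI?F → skip
[7] flags=0010 VC?T → r0=0x2d
[8] flags=0010 → (cmp)
[9] flags=0010 GE?T → r2=0x55
[10] flags=0010 HI?T → r1=0x61
[11] flags=0010 LT?F → skip

EXEC = [5,7,9,10]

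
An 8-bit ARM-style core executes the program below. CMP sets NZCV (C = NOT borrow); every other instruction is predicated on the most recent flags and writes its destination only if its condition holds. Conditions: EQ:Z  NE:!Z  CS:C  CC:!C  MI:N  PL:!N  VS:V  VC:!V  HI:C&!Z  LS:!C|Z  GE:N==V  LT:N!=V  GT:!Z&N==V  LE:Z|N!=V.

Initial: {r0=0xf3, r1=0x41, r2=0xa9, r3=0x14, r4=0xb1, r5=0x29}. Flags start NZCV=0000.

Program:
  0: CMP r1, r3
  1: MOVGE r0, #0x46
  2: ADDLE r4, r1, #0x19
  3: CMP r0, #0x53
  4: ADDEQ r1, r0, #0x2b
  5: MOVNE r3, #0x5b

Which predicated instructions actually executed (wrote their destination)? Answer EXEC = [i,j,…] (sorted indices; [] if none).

[0] flags=0010 → (cmp)
[1] flags=0010 GE?T → r0=0x46
[2] flags=0010 LE?F → skip
[3] flags=1000 → (cmp)
[4] flags=1000 EQ?F → skip
[5] flags=1000 NE?T → r3=0x5b

EXEC = [1,5]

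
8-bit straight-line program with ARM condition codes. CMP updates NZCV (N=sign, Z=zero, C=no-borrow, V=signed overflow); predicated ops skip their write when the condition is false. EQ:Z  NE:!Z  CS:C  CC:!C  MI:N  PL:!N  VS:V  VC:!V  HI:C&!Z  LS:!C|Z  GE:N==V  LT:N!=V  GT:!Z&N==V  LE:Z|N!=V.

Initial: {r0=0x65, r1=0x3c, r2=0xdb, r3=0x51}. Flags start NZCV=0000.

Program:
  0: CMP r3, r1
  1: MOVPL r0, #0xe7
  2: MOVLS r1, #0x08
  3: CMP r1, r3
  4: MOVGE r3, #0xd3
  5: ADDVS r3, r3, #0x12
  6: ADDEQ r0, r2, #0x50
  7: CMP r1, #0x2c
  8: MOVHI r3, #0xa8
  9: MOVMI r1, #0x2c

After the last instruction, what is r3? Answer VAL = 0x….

0: ✓ CMP  NZCV=0010
1: ✓ MOVPL  r0←0xe7
2: · MOVLS
3: ✓ CMP  NZCV=1000
4: · MOVGE
5: · ADDVS
6: · ADDEQ
7: ✓ CMP  NZCV=0010
8: ✓ MOVHI  r3←0xa8
9: · MOVMI

VAL = 0xa8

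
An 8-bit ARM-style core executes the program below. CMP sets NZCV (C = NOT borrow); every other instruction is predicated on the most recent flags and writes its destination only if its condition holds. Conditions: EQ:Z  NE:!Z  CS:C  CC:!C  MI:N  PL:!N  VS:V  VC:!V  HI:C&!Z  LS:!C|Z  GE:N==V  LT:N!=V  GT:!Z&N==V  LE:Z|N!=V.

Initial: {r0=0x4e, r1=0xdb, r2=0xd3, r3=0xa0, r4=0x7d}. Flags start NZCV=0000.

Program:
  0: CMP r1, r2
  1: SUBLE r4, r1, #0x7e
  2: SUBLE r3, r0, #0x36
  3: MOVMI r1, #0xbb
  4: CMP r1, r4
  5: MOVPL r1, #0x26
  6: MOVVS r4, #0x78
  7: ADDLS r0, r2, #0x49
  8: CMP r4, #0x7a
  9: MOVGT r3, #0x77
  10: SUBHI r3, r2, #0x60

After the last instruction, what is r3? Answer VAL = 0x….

VAL = 0xa0

0: ✓ CMP  NZCV=0010
1: · SUBLE
2: · SUBLE
3: · MOVMI
4: ✓ CMP  NZCV=0011
5: ✓ MOVPL  r1←0x26
6: ✓ MOVVS  r4←0x78
7: · ADDLS
8: ✓ CMP  NZCV=1000
9: · MOVGT
10: · SUBHI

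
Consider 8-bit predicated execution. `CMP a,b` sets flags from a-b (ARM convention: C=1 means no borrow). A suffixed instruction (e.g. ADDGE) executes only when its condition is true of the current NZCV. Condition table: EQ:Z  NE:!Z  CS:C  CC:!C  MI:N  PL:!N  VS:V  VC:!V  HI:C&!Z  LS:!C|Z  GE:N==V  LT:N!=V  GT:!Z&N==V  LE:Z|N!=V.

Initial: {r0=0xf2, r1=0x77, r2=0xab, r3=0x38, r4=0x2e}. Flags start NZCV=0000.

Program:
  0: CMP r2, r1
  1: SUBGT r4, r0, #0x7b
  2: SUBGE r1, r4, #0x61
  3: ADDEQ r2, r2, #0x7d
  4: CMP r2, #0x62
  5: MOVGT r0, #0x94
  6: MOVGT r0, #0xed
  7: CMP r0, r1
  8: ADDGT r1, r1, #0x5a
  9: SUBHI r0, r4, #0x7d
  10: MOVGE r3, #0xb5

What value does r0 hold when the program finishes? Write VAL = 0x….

[0] flags=0011 → (cmp)
[1] flags=0011 GT?F → skip
[2] flags=0011 GE?F → skip
[3] flags=0011 EQ?F → skip
[4] flags=0011 → (cmp)
[5] flags=0011 GT?F → skip
[6] flags=0011 GT?F → skip
[7] flags=0011 → (cmp)
[8] flags=0011 GT?F → skip
[9] flags=0011 HI?T → r0=0xb1
[10] flags=0011 GE?F → skip

VAL = 0xb1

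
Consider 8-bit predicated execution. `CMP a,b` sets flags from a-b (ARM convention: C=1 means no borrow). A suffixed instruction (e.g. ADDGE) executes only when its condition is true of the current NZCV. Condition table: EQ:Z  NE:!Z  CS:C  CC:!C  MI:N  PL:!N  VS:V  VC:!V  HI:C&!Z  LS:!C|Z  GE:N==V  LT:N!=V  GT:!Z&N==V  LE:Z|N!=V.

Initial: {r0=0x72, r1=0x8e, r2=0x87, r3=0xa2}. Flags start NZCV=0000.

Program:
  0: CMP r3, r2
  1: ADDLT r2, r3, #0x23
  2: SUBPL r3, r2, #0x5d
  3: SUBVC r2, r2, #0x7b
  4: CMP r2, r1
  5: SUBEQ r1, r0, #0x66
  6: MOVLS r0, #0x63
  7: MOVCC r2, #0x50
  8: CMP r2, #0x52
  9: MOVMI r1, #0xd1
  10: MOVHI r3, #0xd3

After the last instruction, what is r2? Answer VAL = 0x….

0: ✓ CMP  NZCV=0010
1: · ADDLT
2: ✓ SUBPL  r3←0x2a
3: ✓ SUBVC  r2←0x0c
4: ✓ CMP  NZCV=0000
5: · SUBEQ
6: ✓ MOVLS  r0←0x63
7: ✓ MOVCC  r2←0x50
8: ✓ CMP  NZCV=1000
9: ✓ MOVMI  r1←0xd1
10: · MOVHI

VAL = 0x50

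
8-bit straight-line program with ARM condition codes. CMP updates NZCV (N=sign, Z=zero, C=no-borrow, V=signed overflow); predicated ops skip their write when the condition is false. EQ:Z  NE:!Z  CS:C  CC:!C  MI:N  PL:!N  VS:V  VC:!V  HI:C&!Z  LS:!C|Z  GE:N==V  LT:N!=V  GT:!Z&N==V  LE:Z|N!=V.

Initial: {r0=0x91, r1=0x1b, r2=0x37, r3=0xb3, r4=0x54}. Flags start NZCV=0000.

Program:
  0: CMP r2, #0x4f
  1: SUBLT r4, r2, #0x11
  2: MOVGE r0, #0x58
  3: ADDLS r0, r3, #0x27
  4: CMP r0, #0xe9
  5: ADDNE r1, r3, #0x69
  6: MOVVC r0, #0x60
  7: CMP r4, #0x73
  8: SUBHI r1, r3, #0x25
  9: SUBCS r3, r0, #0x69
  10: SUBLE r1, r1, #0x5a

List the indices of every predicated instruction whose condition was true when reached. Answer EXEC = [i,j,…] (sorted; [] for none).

[0] flags=1000 → (cmp)
[1] flags=1000 LT?T → r4=0x26
[2] flags=1000 GE?F → skip
[3] flags=1000 LS?T → r0=0xda
[4] flags=1000 → (cmp)
[5] flags=1000 NE?T → r1=0x1c
[6] flags=1000 VC?T → r0=0x60
[7] flags=1000 → (cmp)
[8] flags=1000 HI?F → skip
[9] flags=1000 CS?F → skip
[10] flags=1000 LE?T → r1=0xc2

EXEC = [1,3,5,6,10]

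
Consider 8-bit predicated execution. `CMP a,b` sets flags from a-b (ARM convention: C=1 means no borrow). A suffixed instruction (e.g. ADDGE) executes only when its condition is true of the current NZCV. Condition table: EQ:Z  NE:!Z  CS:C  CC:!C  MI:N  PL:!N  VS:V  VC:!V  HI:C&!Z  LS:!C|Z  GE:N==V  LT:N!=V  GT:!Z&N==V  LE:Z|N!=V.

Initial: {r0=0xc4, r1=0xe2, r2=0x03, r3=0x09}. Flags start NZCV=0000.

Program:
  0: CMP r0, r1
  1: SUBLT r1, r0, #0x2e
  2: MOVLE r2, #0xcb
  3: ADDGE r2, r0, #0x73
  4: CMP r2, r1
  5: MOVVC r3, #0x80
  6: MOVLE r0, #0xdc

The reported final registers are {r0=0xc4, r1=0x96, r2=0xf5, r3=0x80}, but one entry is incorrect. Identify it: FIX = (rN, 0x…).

0: ✓ CMP  NZCV=1000
1: ✓ SUBLT  r1←0x96
2: ✓ MOVLE  r2←0xcb
3: · ADDGE
4: ✓ CMP  NZCV=0010
5: ✓ MOVVC  r3←0x80
6: · MOVLE

FIX = (r2, 0xcb)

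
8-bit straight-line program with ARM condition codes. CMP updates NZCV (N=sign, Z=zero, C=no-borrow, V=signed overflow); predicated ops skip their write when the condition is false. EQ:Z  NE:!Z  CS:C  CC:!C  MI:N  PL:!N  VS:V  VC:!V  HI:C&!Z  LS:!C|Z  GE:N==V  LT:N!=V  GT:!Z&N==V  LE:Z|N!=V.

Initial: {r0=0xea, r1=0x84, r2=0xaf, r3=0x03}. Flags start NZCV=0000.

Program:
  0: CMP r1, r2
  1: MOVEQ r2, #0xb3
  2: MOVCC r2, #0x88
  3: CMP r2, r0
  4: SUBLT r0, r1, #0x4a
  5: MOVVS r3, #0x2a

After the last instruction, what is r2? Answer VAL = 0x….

[0] flags=1000 → (cmp)
[1] flags=1000 EQ?F → skip
[2] flags=1000 CC?T → r2=0x88
[3] flags=1000 → (cmp)
[4] flags=1000 LT?T → r0=0x3a
[5] flags=1000 VS?F → skip

VAL = 0x88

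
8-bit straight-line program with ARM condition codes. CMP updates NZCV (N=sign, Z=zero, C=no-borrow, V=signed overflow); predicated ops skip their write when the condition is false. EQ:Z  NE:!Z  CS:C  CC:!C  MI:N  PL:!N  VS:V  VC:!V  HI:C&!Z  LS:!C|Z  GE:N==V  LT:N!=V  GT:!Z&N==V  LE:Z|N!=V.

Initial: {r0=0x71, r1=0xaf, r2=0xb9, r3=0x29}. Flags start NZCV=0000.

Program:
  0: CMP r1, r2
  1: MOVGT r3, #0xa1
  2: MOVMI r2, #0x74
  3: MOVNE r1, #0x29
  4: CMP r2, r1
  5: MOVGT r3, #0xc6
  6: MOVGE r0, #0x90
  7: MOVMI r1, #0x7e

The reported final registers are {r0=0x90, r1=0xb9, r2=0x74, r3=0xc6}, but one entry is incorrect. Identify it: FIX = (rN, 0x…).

0: ✓ CMP  NZCV=1000
1: · MOVGT
2: ✓ MOVMI  r2←0x74
3: ✓ MOVNE  r1←0x29
4: ✓ CMP  NZCV=0010
5: ✓ MOVGT  r3←0xc6
6: ✓ MOVGE  r0←0x90
7: · MOVMI

FIX = (r1, 0x29)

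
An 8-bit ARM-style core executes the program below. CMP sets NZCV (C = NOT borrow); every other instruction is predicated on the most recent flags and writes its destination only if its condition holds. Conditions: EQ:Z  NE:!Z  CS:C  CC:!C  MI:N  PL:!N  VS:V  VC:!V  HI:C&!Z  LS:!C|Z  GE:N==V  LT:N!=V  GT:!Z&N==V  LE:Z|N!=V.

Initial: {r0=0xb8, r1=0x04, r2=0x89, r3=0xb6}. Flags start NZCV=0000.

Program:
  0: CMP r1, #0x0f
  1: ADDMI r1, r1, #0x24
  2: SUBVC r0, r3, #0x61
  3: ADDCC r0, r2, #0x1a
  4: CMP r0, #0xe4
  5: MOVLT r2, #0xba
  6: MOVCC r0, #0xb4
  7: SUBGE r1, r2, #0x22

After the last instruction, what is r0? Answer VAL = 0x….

[0] flags=1000 → (cmp)
[1] flags=1000 MI?T → r1=0x28
[2] flags=1000 VC?T → r0=0x55
[3] flags=1000 CC?T → r0=0xa3
[4] flags=1000 → (cmp)
[5] flags=1000 LT?T → r2=0xba
[6] flags=1000 CC?T → r0=0xb4
[7] flags=1000 GE?F → skip

VAL = 0xb4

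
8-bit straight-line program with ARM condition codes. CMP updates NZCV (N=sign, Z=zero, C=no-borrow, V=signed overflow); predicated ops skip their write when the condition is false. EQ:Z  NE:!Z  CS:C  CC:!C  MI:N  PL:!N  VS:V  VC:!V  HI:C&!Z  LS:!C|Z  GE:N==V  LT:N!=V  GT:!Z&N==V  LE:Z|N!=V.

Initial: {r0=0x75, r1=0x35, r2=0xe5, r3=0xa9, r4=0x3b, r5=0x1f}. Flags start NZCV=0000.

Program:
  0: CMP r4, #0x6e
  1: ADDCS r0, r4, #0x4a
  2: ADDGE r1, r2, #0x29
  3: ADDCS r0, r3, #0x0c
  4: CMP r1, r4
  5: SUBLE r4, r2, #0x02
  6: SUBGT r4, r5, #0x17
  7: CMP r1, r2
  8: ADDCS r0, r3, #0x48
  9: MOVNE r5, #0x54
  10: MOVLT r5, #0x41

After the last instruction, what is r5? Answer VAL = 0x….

VAL = 0x54

[0] flags=1000 → (cmp)
[1] flags=1000 CS?F → skip
[2] flags=1000 GE?F → skip
[3] flags=1000 CS?F → skip
[4] flags=1000 → (cmp)
[5] flags=1000 LE?T → r4=0xe3
[6] flags=1000 GT?F → skip
[7] flags=0000 → (cmp)
[8] flags=0000 CS?F → skip
[9] flags=0000 NE?T → r5=0x54
[10] flags=0000 LT?F → skip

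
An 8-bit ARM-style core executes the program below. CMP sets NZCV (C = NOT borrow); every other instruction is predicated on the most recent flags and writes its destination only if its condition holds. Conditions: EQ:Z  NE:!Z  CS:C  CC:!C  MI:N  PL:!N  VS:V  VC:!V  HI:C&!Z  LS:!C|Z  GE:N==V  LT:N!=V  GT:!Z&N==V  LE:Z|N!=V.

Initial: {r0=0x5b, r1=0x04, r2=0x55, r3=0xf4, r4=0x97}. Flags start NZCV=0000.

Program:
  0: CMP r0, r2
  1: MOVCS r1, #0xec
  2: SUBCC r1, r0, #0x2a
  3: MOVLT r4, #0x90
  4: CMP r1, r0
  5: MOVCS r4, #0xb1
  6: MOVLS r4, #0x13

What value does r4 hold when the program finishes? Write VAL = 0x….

VAL = 0xb1

[0] flags=0010 → (cmp)
[1] flags=0010 CS?T → r1=0xec
[2] flags=0010 CC?F → skip
[3] flags=0010 LT?F → skip
[4] flags=1010 → (cmp)
[5] flags=1010 CS?T → r4=0xb1
[6] flags=1010 LS?F → skip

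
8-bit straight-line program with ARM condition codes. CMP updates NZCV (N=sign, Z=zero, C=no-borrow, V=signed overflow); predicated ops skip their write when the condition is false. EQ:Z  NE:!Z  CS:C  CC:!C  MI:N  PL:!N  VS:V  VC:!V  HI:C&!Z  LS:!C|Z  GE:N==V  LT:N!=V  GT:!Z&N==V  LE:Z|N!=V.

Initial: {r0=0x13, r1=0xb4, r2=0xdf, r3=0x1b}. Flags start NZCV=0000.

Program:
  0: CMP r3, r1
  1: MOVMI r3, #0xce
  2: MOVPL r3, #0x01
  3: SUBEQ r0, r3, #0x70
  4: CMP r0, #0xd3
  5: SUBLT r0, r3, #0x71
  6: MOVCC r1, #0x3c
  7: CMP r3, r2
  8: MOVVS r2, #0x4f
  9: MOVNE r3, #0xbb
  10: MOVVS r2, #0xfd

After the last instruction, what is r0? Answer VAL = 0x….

[0] flags=0000 → (cmp)
[1] flags=0000 MI?F → skip
[2] flags=0000 PL?T → r3=0x01
[3] flags=0000 EQ?F → skip
[4] flags=0000 → (cmp)
[5] flags=0000 LT?F → skip
[6] flags=0000 CC?T → r1=0x3c
[7] flags=0000 → (cmp)
[8] flags=0000 VS?F → skip
[9] flags=0000 NE?T → r3=0xbb
[10] flags=0000 VS?F → skip

VAL = 0x13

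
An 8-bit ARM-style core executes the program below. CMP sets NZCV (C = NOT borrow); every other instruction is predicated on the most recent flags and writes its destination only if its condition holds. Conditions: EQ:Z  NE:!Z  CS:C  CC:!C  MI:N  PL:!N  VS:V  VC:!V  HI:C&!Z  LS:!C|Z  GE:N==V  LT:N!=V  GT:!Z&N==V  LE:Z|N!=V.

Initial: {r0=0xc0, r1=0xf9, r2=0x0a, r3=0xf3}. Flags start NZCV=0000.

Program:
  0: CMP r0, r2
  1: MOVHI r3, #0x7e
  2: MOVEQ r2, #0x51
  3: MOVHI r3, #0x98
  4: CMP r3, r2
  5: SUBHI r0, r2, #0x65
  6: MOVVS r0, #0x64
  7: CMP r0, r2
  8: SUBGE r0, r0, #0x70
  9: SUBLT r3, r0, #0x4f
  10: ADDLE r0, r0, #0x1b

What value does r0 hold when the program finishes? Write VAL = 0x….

0: ✓ CMP  NZCV=1010
1: ✓ MOVHI  r3←0x7e
2: · MOVEQ
3: ✓ MOVHI  r3←0x98
4: ✓ CMP  NZCV=1010
5: ✓ SUBHI  r0←0xa5
6: · MOVVS
7: ✓ CMP  NZCV=1010
8: · SUBGE
9: ✓ SUBLT  r3←0x56
10: ✓ ADDLE  r0←0xc0

VAL = 0xc0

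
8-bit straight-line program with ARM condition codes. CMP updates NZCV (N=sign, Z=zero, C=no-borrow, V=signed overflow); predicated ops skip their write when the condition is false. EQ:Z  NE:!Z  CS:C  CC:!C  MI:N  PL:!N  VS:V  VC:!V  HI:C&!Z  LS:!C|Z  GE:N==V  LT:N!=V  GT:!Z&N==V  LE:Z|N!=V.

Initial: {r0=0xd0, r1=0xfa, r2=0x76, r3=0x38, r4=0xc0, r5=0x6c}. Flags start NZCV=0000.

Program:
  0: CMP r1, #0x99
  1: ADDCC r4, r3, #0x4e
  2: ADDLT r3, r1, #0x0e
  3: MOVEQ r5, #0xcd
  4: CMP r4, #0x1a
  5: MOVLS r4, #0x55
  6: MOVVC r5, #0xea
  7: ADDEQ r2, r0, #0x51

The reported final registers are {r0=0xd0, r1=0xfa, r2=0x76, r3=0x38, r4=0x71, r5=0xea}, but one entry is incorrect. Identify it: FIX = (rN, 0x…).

0: ✓ CMP  NZCV=0010
1: · ADDCC
2: · ADDLT
3: · MOVEQ
4: ✓ CMP  NZCV=1010
5: · MOVLS
6: ✓ MOVVC  r5←0xea
7: · ADDEQ

FIX = (r4, 0xc0)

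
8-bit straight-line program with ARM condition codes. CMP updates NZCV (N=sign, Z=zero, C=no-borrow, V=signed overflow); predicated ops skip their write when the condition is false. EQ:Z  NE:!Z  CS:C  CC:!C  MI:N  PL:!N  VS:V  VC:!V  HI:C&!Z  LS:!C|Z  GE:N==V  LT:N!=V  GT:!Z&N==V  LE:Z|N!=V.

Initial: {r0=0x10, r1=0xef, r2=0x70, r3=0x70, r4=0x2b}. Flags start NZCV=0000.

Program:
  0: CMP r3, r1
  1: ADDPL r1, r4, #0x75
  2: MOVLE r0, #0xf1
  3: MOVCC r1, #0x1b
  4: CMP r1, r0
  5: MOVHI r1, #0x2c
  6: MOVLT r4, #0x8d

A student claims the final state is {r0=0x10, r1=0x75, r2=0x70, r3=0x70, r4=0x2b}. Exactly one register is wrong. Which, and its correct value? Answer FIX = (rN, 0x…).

0: ✓ CMP  NZCV=1001
1: · ADDPL
2: · MOVLE
3: ✓ MOVCC  r1←0x1b
4: ✓ CMP  NZCV=0010
5: ✓ MOVHI  r1←0x2c
6: · MOVLT

FIX = (r1, 0x2c)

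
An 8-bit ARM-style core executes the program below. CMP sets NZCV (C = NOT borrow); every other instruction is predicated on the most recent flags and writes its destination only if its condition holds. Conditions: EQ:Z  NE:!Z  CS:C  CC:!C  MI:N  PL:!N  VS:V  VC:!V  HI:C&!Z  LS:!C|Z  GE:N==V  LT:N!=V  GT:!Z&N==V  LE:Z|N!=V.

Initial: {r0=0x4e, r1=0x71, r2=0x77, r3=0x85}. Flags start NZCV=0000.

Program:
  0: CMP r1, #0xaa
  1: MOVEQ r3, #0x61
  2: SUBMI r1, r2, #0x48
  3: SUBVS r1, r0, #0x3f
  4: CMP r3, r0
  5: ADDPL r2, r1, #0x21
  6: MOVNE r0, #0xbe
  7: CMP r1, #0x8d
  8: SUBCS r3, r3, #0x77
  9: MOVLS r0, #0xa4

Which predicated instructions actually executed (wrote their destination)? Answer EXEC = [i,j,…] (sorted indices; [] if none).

EXEC = [2,3,5,6,9]

0: ✓ CMP  NZCV=1001
1: · MOVEQ
2: ✓ SUBMI  r1←0x2f
3: ✓ SUBVS  r1←0x0f
4: ✓ CMP  NZCV=0011
5: ✓ ADDPL  r2←0x30
6: ✓ MOVNE  r0←0xbe
7: ✓ CMP  NZCV=1001
8: · SUBCS
9: ✓ MOVLS  r0←0xa4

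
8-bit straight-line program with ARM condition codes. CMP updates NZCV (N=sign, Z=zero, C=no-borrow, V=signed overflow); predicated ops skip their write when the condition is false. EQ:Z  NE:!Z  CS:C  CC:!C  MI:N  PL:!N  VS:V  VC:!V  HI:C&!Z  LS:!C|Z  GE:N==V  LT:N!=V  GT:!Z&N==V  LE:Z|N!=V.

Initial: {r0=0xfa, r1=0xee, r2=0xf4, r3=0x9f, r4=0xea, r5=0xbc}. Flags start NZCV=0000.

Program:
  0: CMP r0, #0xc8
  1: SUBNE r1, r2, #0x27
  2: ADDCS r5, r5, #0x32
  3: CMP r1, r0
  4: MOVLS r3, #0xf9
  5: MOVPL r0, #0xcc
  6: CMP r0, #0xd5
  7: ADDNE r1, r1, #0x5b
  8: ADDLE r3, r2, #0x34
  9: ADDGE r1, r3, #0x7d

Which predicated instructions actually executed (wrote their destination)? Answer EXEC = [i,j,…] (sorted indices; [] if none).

EXEC = [1,2,4,7,9]

[0] flags=0010 → (cmp)
[1] flags=0010 NE?T → r1=0xcd
[2] flags=0010 CS?T → r5=0xee
[3] flags=1000 → (cmp)
[4] flags=1000 LS?T → r3=0xf9
[5] flags=1000 PL?F → skip
[6] flags=0010 → (cmp)
[7] flags=0010 NE?T → r1=0x28
[8] flags=0010 LE?F → skip
[9] flags=0010 GE?T → r1=0x76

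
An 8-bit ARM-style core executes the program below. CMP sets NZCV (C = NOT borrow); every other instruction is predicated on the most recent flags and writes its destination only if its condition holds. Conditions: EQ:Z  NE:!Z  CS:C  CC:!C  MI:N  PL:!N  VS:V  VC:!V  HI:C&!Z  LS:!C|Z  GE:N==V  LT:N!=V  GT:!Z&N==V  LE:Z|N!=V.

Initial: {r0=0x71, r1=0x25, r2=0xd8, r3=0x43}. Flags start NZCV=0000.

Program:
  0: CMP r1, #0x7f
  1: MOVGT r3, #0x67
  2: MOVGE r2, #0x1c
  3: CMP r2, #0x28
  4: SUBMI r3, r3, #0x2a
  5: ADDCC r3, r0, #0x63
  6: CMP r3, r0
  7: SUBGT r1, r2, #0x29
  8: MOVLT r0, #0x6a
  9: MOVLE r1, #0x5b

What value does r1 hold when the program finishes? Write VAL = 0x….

[0] flags=1000 → (cmp)
[1] flags=1000 GT?F → skip
[2] flags=1000 GE?F → skip
[3] flags=1010 → (cmp)
[4] flags=1010 MI?T → r3=0x19
[5] flags=1010 CC?F → skip
[6] flags=1000 → (cmp)
[7] flags=1000 GT?F → skip
[8] flags=1000 LT?T → r0=0x6a
[9] flags=1000 LE?T → r1=0x5b

VAL = 0x5b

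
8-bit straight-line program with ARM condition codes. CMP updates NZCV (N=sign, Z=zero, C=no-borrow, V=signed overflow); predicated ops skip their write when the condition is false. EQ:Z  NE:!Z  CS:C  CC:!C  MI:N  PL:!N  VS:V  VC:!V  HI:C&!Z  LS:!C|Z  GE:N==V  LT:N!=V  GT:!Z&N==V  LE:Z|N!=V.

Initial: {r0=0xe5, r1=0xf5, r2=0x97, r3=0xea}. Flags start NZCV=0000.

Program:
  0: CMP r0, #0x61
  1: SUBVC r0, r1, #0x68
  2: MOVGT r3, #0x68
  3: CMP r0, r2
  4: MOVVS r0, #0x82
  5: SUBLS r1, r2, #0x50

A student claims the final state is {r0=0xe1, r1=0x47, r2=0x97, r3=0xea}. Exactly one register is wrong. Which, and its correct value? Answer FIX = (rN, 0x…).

[0] flags=1010 → (cmp)
[1] flags=1010 VC?T → r0=0x8d
[2] flags=1010 GT?F → skip
[3] flags=1000 → (cmp)
[4] flags=1000 VS?F → skip
[5] flags=1000 LS?T → r1=0x47

FIX = (r0, 0x8d)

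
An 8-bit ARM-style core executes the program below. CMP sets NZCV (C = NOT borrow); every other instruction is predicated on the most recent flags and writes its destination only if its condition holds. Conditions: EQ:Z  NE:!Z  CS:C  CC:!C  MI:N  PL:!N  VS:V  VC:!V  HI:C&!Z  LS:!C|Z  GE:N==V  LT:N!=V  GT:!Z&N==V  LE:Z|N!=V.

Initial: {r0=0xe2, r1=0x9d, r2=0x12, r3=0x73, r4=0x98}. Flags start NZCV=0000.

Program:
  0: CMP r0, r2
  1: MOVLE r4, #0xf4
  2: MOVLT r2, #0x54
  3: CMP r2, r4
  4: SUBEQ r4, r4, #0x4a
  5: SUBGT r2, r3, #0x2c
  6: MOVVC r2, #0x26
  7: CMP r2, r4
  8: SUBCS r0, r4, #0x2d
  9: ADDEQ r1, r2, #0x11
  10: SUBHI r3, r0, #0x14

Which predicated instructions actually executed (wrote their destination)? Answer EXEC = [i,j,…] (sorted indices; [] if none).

EXEC = [1,2,5,6]

0: ✓ CMP  NZCV=1010
1: ✓ MOVLE  r4←0xf4
2: ✓ MOVLT  r2←0x54
3: ✓ CMP  NZCV=0000
4: · SUBEQ
5: ✓ SUBGT  r2←0x47
6: ✓ MOVVC  r2←0x26
7: ✓ CMP  NZCV=0000
8: · SUBCS
9: · ADDEQ
10: · SUBHI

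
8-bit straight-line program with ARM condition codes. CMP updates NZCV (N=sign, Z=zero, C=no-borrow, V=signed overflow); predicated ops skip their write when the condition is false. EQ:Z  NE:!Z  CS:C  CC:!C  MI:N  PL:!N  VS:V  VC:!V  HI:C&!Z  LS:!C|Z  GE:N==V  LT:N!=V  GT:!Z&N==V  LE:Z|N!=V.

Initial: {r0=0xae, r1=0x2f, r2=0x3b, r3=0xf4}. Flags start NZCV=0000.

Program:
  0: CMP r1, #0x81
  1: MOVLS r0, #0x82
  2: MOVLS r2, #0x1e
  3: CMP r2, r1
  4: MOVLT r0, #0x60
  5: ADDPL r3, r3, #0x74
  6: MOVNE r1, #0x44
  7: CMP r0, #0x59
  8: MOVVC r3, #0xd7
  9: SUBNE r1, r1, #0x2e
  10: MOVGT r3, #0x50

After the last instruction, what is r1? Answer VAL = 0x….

0: ✓ CMP  NZCV=1001
1: ✓ MOVLS  r0←0x82
2: ✓ MOVLS  r2←0x1e
3: ✓ CMP  NZCV=1000
4: ✓ MOVLT  r0←0x60
5: · ADDPL
6: ✓ MOVNE  r1←0x44
7: ✓ CMP  NZCV=0010
8: ✓ MOVVC  r3←0xd7
9: ✓ SUBNE  r1←0x16
10: ✓ MOVGT  r3←0x50

VAL = 0x16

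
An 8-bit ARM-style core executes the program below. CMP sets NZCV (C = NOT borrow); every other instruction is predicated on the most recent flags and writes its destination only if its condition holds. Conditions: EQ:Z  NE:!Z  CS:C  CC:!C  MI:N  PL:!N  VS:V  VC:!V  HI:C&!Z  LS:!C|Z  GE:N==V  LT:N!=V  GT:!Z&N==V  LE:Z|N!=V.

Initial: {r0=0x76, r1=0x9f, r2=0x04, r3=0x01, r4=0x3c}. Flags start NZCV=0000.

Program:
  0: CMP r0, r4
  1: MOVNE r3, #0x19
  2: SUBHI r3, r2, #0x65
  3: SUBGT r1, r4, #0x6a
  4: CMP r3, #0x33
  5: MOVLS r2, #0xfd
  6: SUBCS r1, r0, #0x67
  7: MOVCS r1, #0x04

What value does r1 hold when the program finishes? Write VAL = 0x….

VAL = 0x04

0: ✓ CMP  NZCV=0010
1: ✓ MOVNE  r3←0x19
2: ✓ SUBHI  r3←0x9f
3: ✓ SUBGT  r1←0xd2
4: ✓ CMP  NZCV=0011
5: · MOVLS
6: ✓ SUBCS  r1←0x0f
7: ✓ MOVCS  r1←0x04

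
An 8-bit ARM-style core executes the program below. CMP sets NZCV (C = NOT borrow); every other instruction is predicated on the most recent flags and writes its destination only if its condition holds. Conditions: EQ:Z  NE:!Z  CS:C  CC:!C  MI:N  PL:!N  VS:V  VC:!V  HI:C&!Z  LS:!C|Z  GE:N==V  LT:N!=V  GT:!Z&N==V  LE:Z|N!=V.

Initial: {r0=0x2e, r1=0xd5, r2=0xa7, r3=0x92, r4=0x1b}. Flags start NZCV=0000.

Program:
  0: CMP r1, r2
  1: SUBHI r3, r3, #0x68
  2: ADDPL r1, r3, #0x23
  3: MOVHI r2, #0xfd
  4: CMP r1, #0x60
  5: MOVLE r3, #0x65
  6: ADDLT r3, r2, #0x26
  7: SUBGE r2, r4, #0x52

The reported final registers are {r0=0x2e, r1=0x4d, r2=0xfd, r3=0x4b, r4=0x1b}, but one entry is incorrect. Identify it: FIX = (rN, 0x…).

[0] flags=0010 → (cmp)
[1] flags=0010 HI?T → r3=0x2a
[2] flags=0010 PL?T → r1=0x4d
[3] flags=0010 HI?T → r2=0xfd
[4] flags=1000 → (cmp)
[5] flags=1000 LE?T → r3=0x65
[6] flags=1000 LT?T → r3=0x23
[7] flags=1000 GE?F → skip

FIX = (r3, 0x23)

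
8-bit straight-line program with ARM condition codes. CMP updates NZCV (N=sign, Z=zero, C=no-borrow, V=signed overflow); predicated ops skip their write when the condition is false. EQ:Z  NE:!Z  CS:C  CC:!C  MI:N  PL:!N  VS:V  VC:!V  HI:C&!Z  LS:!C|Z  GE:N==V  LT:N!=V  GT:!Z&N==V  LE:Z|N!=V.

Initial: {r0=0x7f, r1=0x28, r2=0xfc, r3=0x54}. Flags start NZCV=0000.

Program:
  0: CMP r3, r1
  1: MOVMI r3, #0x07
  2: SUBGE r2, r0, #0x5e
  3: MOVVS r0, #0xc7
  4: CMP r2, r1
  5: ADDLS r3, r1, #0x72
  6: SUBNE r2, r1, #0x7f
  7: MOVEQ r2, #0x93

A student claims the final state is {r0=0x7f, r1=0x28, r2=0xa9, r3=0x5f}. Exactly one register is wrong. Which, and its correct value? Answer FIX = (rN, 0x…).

[0] flags=0010 → (cmp)
[1] flags=0010 MI?F → skip
[2] flags=0010 GE?T → r2=0x21
[3] flags=0010 VS?F → skip
[4] flags=1000 → (cmp)
[5] flags=1000 LS?T → r3=0x9a
[6] flags=1000 NE?T → r2=0xa9
[7] flags=1000 EQ?F → skip

FIX = (r3, 0x9a)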